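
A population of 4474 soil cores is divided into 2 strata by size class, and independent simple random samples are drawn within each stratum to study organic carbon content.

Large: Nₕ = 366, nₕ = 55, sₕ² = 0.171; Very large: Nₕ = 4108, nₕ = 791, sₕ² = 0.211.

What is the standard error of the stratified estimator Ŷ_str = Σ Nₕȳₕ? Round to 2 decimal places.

Var(Ŷ_str) = Σₕ Nₕ²(1 − fₕ)sₕ²/nₕ.
Large: 366²·(1 − 55/366)·0.171/55 = 353.89538.
Very large: 4108²·(1 − 791/4108)·0.211/791 = 3634.8114.
Sum = 3988.7068.
SE = √(3988.7068) = 63.16.

63.16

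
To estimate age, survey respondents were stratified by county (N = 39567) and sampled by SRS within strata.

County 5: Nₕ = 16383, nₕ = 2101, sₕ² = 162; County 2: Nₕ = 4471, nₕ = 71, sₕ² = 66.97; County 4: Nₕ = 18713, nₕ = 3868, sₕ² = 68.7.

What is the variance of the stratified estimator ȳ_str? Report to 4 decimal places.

Var(ȳ_str) = Σₕ Wₕ²(1 − fₕ)sₕ²/nₕ with Wₕ = Nₕ/N, N = 39567.
County 5: Wₕ = 0.41405717; term = 0.41405717²·(1 − 0.12824269)·162/2101 = 0.011524051.
County 2: Wₕ = 0.11299821; term = 0.11299821²·(1 − 0.01588012)·66.97/71 = 0.011852584.
County 4: Wₕ = 0.47294463; term = 0.47294463²·(1 − 0.20670122)·68.7/3868 = 0.003151575.
Sum = 0.02652821.

0.0265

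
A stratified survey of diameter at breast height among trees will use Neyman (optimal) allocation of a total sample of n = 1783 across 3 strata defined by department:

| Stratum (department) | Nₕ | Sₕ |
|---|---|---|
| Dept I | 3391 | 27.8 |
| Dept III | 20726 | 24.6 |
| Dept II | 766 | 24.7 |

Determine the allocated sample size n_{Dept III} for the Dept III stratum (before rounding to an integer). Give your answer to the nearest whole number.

1459

Neyman allocation: nₕ = n·NₕSₕ / Σⱼ NⱼSⱼ.
Σ NⱼSⱼ = 3391·27.8 + 20726·24.6 + 766·24.7 = 623049.6.
n_{Dept III} = 1783·20726·24.6 / 623049.6 = 1459.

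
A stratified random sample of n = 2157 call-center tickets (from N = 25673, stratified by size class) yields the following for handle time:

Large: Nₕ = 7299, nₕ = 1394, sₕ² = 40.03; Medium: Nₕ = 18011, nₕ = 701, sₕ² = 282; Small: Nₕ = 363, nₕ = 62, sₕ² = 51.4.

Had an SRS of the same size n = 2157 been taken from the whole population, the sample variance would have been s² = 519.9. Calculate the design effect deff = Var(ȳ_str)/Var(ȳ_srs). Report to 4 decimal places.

Var(ȳ_str) = Σ Wₕ²(1−fₕ)sₕ²/nₕ with Wₕ = Nₕ/25673:
  Large: (7299/25673)²·(1−1394/7299)·40.03/1394 = 0.0018778152
  Medium: (18011/25673)²·(1−701/18011)·282/701 = 0.19028859
  Small: (363/25673)²·(1−62/363)·51.4/62 = 1.3743309 × 10^-4
  → Var(ȳ_str) = 0.19230384.
Var(ȳ_srs) = (1 − 2157/25673)·519.9/2157 = 0.22077836.
deff = 0.19230384 / 0.22077836 = 0.8710.

0.8710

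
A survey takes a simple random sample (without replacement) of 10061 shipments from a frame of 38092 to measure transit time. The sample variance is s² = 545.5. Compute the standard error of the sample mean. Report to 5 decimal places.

0.19975

Under SRS without replacement, Var(ȳ) = (1 − f)·s²/n with f = n/N = 10061/38092 = 0.26412370.
Var(ȳ) = (1 − 0.26412370)·545.5/10061 = 0.73587630·0.054219262 = 0.03989867.
SE(ȳ) = √(0.03989867) = 0.19975.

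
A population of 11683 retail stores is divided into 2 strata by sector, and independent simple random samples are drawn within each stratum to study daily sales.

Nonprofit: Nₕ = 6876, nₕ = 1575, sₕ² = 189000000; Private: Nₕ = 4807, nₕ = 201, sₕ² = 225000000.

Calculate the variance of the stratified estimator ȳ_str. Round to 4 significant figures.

213600

Var(ȳ_str) = Σₕ Wₕ²(1 − fₕ)sₕ²/nₕ with Wₕ = Nₕ/N, N = 11683.
Nonprofit: Wₕ = 0.58854746; term = 0.58854746²·(1 − 0.22905759)·189000000/1575 = 32045.435.
Private: Wₕ = 0.41145254; term = 0.41145254²·(1 − 0.04181402)·225000000/201 = 181583.24.
Sum = 213628.68.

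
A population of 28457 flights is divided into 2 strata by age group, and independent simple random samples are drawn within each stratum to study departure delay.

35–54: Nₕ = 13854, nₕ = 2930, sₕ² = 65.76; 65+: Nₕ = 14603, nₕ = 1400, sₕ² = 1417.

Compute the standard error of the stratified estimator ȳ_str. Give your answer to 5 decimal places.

Var(ȳ_str) = Σₕ Wₕ²(1 − fₕ)sₕ²/nₕ with Wₕ = Nₕ/N, N = 28457.
35–54: Wₕ = 0.48683979; term = 0.48683979²·(1 − 0.21149127)·65.76/2930 = 0.0041944288.
65+: Wₕ = 0.51316021; term = 0.51316021²·(1 − 0.09587071)·1417/1400 = 0.2409785.
Sum = 0.24517293.
SE = √(0.24517293) = 0.49515.

0.49515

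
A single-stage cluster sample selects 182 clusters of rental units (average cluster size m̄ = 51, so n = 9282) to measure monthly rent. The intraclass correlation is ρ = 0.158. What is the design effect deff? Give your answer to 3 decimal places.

deff = 1 + (51 − 1)·0.158 = 1 + 7.9 = 8.9.

8.900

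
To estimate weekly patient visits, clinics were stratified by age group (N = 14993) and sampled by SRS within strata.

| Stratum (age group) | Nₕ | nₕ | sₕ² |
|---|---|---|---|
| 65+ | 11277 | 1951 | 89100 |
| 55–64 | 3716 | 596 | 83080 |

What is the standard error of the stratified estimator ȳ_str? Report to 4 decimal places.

5.3438

Var(ȳ_str) = Σₕ Wₕ²(1 − fₕ)sₕ²/nₕ with Wₕ = Nₕ/N, N = 14993.
65+: Wₕ = 0.75215100; term = 0.75215100²·(1 − 0.17300701)·89100/1951 = 21.366449.
55–64: Wₕ = 0.24784900; term = 0.24784900²·(1 − 0.16038751)·83080/596 = 7.1895788.
Sum = 28.556028.
SE = √(28.556028) = 5.3438.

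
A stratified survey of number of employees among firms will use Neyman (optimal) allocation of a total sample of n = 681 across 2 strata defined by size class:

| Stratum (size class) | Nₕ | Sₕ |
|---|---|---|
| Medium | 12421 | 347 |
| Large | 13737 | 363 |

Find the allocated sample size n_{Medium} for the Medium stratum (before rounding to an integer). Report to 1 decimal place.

Neyman allocation: nₕ = n·NₕSₕ / Σⱼ NⱼSⱼ.
Σ NⱼSⱼ = 12421·347 + 13737·363 = 9.296618 × 10^6.
n_{Medium} = 681·12421·347 / (9.296618 × 10^6) = 315.7.

315.7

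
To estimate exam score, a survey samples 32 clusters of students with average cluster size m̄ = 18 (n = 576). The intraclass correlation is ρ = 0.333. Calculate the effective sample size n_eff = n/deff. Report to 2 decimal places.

deff = 1 + (18 − 1)·0.333 = 1 + 5.661 = 6.661.
n_eff = 576 / 6.661 = 86.47.

86.47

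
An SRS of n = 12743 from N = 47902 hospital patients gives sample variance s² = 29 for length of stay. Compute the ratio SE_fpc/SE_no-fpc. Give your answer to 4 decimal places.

f = n/N = 12743/47902 = 0.26602230.
SE_no-fpc = √(s²/n) = 0.047704918; SE_fpc = √((1−f)s²/n) = 0.040869996.
Ratio = √(1−f) = 0.85672499.

0.8567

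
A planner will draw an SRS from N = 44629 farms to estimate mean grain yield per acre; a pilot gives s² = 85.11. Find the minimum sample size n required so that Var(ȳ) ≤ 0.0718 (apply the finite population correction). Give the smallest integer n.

Without fpc, n₀ = s²/D = 85.11/0.0718 = 1185.3760.
With fpc, (1 − n/N)·s²/n ≤ D requires n ≥ n₀/(1 + n₀/N) = 1185.3760/(1 + 1185.3760/44629) = 1154.7062.
Rounding up, n = 1155.

1155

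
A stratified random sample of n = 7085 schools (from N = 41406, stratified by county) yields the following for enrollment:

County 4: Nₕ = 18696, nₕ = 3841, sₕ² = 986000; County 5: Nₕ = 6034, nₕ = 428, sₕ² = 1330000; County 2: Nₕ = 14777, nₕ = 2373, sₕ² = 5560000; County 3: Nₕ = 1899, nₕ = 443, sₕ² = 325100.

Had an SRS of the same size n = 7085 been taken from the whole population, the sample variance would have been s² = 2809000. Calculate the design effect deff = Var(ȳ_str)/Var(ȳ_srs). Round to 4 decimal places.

1.0789

Var(ȳ_str) = Σ Wₕ²(1−fₕ)sₕ²/nₕ with Wₕ = Nₕ/41406:
  County 4: (18696/41406)²·(1−3841/18696)·986000/3841 = 41.58411
  County 5: (6034/41406)²·(1−428/6034)·1330000/428 = 61.311186
  County 2: (14777/41406)²·(1−2373/14777)·5560000/2373 = 250.49469
  County 3: (1899/41406)²·(1−443/1899)·325100/443 = 1.183513
  → Var(ȳ_str) = 354.5735.
Var(ȳ_srs) = (1 − 7085/41406)·2809000/7085 = 328.63101.
deff = 354.5735 / 328.63101 = 1.0789.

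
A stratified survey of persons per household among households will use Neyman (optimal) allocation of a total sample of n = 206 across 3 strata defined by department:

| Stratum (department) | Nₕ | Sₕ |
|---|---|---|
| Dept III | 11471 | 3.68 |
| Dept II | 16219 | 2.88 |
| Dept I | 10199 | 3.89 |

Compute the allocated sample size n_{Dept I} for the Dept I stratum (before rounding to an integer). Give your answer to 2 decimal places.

Neyman allocation: nₕ = n·NₕSₕ / Σⱼ NⱼSⱼ.
Σ NⱼSⱼ = 11471·3.68 + 16219·2.88 + 10199·3.89 = 128598.11.
n_{Dept I} = 206·10199·3.89 / 128598.11 = 63.55.

63.55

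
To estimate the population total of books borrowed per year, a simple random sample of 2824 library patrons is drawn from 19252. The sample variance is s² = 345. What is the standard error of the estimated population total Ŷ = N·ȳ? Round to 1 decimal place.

6215.9

Var(Ŷ) = N²·Var(ȳ) = N²·(1 − n/N)·s²/n.
f = 2824/19252 = 0.14668606; Var(ȳ) = 0.85331394·345/2824 = 0.10424692.
Var(Ŷ) = 19252² · 0.10424692 = 3.8638027 × 10^7.
SE(Ŷ) = √(3.8638027 × 10^7) = 6215.9.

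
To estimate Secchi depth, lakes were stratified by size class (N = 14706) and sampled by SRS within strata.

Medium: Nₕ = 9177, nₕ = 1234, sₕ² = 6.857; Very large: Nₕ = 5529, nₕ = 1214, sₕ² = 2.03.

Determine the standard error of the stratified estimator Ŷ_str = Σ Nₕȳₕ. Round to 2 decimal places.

667.04

Var(Ŷ_str) = Σₕ Nₕ²(1 − fₕ)sₕ²/nₕ.
Medium: 9177²·(1 − 1234/9177)·6.857/1234 = 405045.94.
Very large: 5529²·(1 − 1214/5529)·2.03/1214 = 39893.739.
Sum = 444939.68.
SE = √(444939.68) = 667.04.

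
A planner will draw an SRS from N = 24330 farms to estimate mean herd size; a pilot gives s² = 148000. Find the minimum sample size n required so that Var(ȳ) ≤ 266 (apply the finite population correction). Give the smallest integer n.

544

Without fpc, n₀ = s²/D = 148000/266 = 556.3910.
With fpc, (1 − n/N)·s²/n ≤ D requires n ≥ n₀/(1 + n₀/N) = 556.3910/(1 + 556.3910/24330) = 543.9516.
Rounding up, n = 544.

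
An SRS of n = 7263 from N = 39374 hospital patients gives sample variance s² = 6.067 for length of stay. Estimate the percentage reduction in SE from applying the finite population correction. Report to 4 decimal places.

9.6928

f = n/N = 7263/39374 = 0.18446183.
SE_no-fpc = √(s²/n) = 0.028902072; SE_fpc = √((1−f)s²/n) = 0.026100638.
Ratio = √(1−f) = 0.90307152. Reduction = 100·(1 − 0.90307152) = 9.6928%.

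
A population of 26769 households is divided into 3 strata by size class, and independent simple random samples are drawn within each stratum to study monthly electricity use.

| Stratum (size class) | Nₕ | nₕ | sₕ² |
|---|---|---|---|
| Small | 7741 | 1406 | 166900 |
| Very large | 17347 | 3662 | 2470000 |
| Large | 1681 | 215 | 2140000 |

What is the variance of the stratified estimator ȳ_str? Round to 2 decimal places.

265.81

Var(ȳ_str) = Σₕ Wₕ²(1 − fₕ)sₕ²/nₕ with Wₕ = Nₕ/N, N = 26769.
Small: Wₕ = 0.28917778; term = 0.28917778²·(1 − 0.18163028)·166900/1406 = 8.1236351.
Very large: Wₕ = 0.64802570; term = 0.64802570²·(1 − 0.21110278)·2470000/3662 = 223.45162.
Large: Wₕ = 0.06279652; term = 0.06279652²·(1 − 0.12790006)·2140000/215 = 34.230457.
Sum = 265.80571.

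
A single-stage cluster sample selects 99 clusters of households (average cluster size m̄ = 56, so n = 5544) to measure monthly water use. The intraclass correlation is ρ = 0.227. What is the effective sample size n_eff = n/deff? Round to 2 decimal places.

411.12

deff = 1 + (56 − 1)·0.227 = 1 + 12.485 = 13.485.
n_eff = 5544 / 13.485 = 411.12.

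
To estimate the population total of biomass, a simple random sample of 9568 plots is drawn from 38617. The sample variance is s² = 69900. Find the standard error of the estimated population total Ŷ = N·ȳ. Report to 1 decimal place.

90528.0

Var(Ŷ) = N²·Var(ȳ) = N²·(1 − n/N)·s²/n.
f = 9568/38617 = 0.24776653; Var(ȳ) = 0.75223347·69900/9568 = 5.4955184.
Var(Ŷ) = 38617² · 5.4955184 = 8.1953165 × 10^9.
SE(Ŷ) = √(8.1953165 × 10^9) = 90528.0.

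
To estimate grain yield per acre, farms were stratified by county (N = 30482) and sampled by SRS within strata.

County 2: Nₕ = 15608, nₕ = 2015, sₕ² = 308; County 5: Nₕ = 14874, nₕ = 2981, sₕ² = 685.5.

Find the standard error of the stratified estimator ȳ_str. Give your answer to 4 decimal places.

0.2805

Var(ȳ_str) = Σₕ Wₕ²(1 − fₕ)sₕ²/nₕ with Wₕ = Nₕ/N, N = 30482.
County 2: Wₕ = 0.51203989; term = 0.51203989²·(1 − 0.12910046)·308/2015 = 0.034902081.
County 5: Wₕ = 0.48796011; term = 0.48796011²·(1 − 0.20041683)·685.5/2981 = 0.043780202.
Sum = 0.078682283.
SE = √(0.078682283) = 0.2805.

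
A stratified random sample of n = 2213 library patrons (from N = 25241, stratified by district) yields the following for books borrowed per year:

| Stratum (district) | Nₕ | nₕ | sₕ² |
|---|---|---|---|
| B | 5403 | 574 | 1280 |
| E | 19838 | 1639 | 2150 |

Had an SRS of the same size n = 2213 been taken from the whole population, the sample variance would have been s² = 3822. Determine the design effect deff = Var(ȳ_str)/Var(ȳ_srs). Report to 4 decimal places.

Var(ȳ_str) = Σ Wₕ²(1−fₕ)sₕ²/nₕ with Wₕ = Nₕ/25241:
  B: (5403/25241)²·(1−574/5403)·1280/574 = 0.091322362
  E: (19838/25241)²·(1−1639/19838)·2150/1639 = 0.74334736
  → Var(ȳ_str) = 0.83466972.
Var(ȳ_srs) = (1 − 2213/25241)·3822/2213 = 1.575647.
deff = 0.83466972 / 1.575647 = 0.5297.

0.5297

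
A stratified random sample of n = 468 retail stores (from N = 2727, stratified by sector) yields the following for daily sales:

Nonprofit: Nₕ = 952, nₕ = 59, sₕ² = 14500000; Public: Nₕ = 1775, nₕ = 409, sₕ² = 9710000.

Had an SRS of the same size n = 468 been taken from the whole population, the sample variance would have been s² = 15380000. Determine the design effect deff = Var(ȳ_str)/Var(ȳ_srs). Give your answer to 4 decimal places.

Var(ȳ_str) = Σ Wₕ²(1−fₕ)sₕ²/nₕ with Wₕ = Nₕ/2727:
  Nonprofit: (952/2727)²·(1−59/952)·14500000/59 = 28095.329
  Public: (1775/2727)²·(1−409/1775)·9710000/409 = 7740.6014
  → Var(ȳ_str) = 35835.93.
Var(ȳ_srs) = (1 − 468/2727)·15380000/468 = 27223.351.
deff = 35835.93 / 27223.351 = 1.3164.

1.3164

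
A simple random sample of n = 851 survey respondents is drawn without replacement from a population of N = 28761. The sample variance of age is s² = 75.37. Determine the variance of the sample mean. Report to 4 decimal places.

Under SRS without replacement, Var(ȳ) = (1 − f)·s²/n with f = n/N = 851/28761 = 0.02958868.
Var(ȳ) = (1 − 0.02958868)·75.37/851 = 0.97041132·0.088566392 = 0.08594583.

0.0859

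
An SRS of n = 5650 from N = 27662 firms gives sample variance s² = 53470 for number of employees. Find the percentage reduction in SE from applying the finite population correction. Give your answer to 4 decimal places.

f = n/N = 5650/27662 = 0.20425132.
SE_no-fpc = √(s²/n) = 3.0763155; SE_fpc = √((1−f)s²/n) = 2.7442194.
Ratio = √(1−f) = 0.89204747. Reduction = 100·(1 − 0.89204747) = 10.7953%.

10.7953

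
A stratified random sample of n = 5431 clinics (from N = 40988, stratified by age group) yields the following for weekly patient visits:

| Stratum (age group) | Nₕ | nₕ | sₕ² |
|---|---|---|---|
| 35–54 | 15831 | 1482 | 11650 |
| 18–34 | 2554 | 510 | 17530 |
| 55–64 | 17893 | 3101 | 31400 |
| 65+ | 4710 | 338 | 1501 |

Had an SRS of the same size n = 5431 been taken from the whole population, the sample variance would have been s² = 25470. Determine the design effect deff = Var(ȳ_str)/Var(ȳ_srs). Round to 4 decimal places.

Var(ȳ_str) = Σ Wₕ²(1−fₕ)sₕ²/nₕ with Wₕ = Nₕ/40988:
  35–54: (15831/40988)²·(1−1482/15831)·11650/1482 = 1.0629045
  18–34: (2554/40988)²·(1−510/2554)·17530/510 = 0.10680709
  55–64: (17893/40988)²·(1−3101/17893)·31400/3101 = 1.5952343
  65+: (4710/40988)²·(1−338/4710)·1501/338 = 0.054431662
  → Var(ȳ_str) = 2.8193776.
Var(ȳ_srs) = (1 − 5431/40988)·25470/5431 = 4.0683427.
deff = 2.8193776 / 4.0683427 = 0.6930.

0.6930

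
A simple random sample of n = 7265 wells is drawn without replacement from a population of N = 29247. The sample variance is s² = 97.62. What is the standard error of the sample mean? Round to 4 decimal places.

Under SRS without replacement, Var(ȳ) = (1 − f)·s²/n with f = n/N = 7265/29247 = 0.24840155.
Var(ȳ) = (1 − 0.24840155)·97.62/7265 = 0.75159845·0.013437027 = 0.010099249.
SE(ȳ) = √(0.010099249) = 0.1005.

0.1005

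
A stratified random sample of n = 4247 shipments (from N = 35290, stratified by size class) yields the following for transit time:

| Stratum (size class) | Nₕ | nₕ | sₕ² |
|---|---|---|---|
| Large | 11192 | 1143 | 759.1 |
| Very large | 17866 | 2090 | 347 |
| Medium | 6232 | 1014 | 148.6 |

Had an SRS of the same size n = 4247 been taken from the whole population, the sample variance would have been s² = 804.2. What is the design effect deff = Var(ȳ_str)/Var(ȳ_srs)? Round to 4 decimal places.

0.6086

Var(ȳ_str) = Σ Wₕ²(1−fₕ)sₕ²/nₕ with Wₕ = Nₕ/35290:
  Large: (11192/35290)²·(1−1143/11192)·759.1/1143 = 0.059976344
  Very large: (17866/35290)²·(1−2090/17866)·347/2090 = 0.037575442
  Medium: (6232/35290)²·(1−1014/6232)·148.6/1014 = 0.0038265647
  → Var(ȳ_str) = 0.10137835.
Var(ȳ_srs) = (1 − 4247/35290)·804.2/4247 = 0.16656887.
deff = 0.10137835 / 0.16656887 = 0.6086.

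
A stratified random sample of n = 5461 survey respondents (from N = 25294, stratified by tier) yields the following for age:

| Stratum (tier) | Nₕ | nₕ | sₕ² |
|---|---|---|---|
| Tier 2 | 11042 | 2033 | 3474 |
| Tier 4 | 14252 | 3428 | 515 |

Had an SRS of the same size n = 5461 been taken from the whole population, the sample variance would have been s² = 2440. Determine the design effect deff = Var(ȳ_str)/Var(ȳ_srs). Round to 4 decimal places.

0.8618

Var(ȳ_str) = Σ Wₕ²(1−fₕ)sₕ²/nₕ with Wₕ = Nₕ/25294:
  Tier 2: (11042/25294)²·(1−2033/11042)·3474/2033 = 0.26569399
  Tier 4: (14252/25294)²·(1−3428/14252)·515/3428 = 0.036223882
  → Var(ȳ_str) = 0.30191787.
Var(ȳ_srs) = (1 − 5461/25294)·2440/5461 = 0.35033905.
deff = 0.30191787 / 0.35033905 = 0.8618.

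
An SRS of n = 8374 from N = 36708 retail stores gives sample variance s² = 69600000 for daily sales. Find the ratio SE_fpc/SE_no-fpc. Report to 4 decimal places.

f = n/N = 8374/36708 = 0.22812466.
SE_no-fpc = √(s²/n) = 91.1671; SE_fpc = √((1−f)s²/n) = 80.096165.
Ratio = √(1−f) = 0.87856436.

0.8786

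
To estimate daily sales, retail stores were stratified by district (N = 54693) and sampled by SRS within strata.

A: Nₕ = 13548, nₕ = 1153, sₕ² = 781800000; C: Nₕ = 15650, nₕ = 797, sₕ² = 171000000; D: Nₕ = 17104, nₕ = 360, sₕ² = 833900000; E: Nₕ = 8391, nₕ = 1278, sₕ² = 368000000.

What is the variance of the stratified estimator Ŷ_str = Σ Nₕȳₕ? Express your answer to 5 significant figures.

Var(Ŷ_str) = Σₕ Nₕ²(1 − fₕ)sₕ²/nₕ.
A: 13548²·(1 − 1153/13548)·781800000/1153 = 1.1386443 × 10^14.
C: 15650²·(1 − 797/15650)·171000000/797 = 4.9873094 × 10^13.
D: 17104²·(1 − 360/17104)·833900000/360 = 6.6338917 × 10^14.
E: 8391²·(1 − 1278/8391)·368000000/1278 = 1.7186344 × 10^13.
Sum = 8.4431304 × 10^14.

8.4431 × 10^14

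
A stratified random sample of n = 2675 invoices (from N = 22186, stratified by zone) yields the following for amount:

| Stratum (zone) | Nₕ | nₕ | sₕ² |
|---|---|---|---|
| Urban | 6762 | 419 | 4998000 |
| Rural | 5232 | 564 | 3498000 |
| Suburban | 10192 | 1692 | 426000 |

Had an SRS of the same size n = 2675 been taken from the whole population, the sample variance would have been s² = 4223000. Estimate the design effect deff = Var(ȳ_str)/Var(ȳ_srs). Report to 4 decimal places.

1.0023

Var(ȳ_str) = Σ Wₕ²(1−fₕ)sₕ²/nₕ with Wₕ = Nₕ/22186:
  Urban: (6762/22186)²·(1−419/6762)·4998000/419 = 1039.4272
  Rural: (5232/22186)²·(1−564/5232)·3498000/564 = 307.7381
  Suburban: (10192/22186)²·(1−1692/10192)·426000/1692 = 44.312838
  → Var(ȳ_str) = 1391.4781.
Var(ȳ_srs) = (1 − 2675/22186)·4223000/2675 = 1388.3463.
deff = 1391.4781 / 1388.3463 = 1.0023.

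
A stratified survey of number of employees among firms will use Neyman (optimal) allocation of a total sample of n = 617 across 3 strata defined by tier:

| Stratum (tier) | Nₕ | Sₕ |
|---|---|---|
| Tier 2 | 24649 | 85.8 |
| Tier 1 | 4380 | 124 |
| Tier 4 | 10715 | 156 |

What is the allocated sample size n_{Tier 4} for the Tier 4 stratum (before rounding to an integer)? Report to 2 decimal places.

238.21

Neyman allocation: nₕ = n·NₕSₕ / Σⱼ NⱼSⱼ.
Σ NⱼSⱼ = 24649·85.8 + 4380·124 + 10715·156 = 4.3295442 × 10^6.
n_{Tier 4} = 617·10715·156 / (4.3295442 × 10^6) = 238.21.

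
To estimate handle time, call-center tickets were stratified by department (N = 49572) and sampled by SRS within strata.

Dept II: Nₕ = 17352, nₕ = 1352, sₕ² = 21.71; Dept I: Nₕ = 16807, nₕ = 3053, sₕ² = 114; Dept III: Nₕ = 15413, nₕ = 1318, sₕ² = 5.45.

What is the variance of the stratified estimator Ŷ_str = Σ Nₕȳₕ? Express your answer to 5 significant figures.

Var(Ŷ_str) = Σₕ Nₕ²(1 − fₕ)sₕ²/nₕ.
Dept II: 17352²·(1 − 1352/17352)·21.71/1352 = 4.4581292 × 10^6.
Dept I: 16807²·(1 − 3053/16807)·114/3053 = 8.6317185 × 10^6.
Dept III: 15413²·(1 − 1318/15413)·5.45/1318 = 898324.72.
Sum = 1.3988172 × 10^7.

1.3988 × 10^7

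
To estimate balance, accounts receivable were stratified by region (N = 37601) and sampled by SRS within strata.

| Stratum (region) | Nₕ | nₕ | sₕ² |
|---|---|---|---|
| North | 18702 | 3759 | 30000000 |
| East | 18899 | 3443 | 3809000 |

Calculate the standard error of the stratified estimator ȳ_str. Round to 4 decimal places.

42.4981

Var(ȳ_str) = Σₕ Wₕ²(1 − fₕ)sₕ²/nₕ with Wₕ = Nₕ/N, N = 37601.
North: Wₕ = 0.49738039; term = 0.49738039²·(1 − 0.20099455)·30000000/3759 = 1577.524.
East: Wₕ = 0.50261961; term = 0.50261961²·(1 − 0.18217895)·3809000/3443 = 228.56572.
Sum = 1806.0897.
SE = √(1806.0897) = 42.4981.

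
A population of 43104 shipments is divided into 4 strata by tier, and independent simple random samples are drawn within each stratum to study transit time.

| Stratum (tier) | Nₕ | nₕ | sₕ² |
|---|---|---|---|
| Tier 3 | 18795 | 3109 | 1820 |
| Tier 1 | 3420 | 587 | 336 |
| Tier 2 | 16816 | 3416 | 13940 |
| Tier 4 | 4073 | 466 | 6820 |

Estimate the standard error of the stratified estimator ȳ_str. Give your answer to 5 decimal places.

Var(ȳ_str) = Σₕ Wₕ²(1 − fₕ)sₕ²/nₕ with Wₕ = Nₕ/N, N = 43104.
Tier 3: Wₕ = 0.43603842; term = 0.43603842²·(1 − 0.16541633)·1820/3109 = 0.092890234.
Tier 1: Wₕ = 0.07934298; term = 0.07934298²·(1 − 0.17163743)·336/587 = 0.0029849613.
Tier 2: Wₕ = 0.39012621; term = 0.39012621²·(1 − 0.20313987)·13940/3416 = 0.49492257.
Tier 4: Wₕ = 0.09449239; term = 0.09449239²·(1 − 0.11441198)·6820/466 = 0.11572411.
Sum = 0.70652188.
SE = √(0.70652188) = 0.84055.

0.84055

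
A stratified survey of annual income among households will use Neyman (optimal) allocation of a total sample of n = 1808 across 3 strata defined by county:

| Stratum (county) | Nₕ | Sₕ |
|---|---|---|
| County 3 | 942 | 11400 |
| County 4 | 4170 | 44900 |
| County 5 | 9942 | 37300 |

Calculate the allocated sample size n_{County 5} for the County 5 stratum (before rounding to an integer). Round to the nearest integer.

Neyman allocation: nₕ = n·NₕSₕ / Σⱼ NⱼSⱼ.
Σ NⱼSⱼ = 942·11400 + 4170·44900 + 9942·37300 = 5.688084 × 10^8.
n_{County 5} = 1808·9942·37300 / (5.688084 × 10^8) = 1179.

1179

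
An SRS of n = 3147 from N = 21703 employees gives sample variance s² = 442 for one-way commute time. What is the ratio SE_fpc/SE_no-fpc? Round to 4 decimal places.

0.9247

f = n/N = 3147/21703 = 0.14500299.
SE_no-fpc = √(s²/n) = 0.37476823; SE_fpc = √((1−f)s²/n) = 0.34653337.
Ratio = √(1−f) = 0.92466048.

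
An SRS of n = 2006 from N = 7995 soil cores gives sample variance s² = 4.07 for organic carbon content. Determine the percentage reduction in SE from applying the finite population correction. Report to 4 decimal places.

f = n/N = 2006/7995 = 0.25090682.
SE_no-fpc = √(s²/n) = 0.04504346; SE_fpc = √((1−f)s²/n) = 0.038985191.
Ratio = √(1−f) = 0.86550169. Reduction = 100·(1 − 0.86550169) = 13.4498%.

13.4498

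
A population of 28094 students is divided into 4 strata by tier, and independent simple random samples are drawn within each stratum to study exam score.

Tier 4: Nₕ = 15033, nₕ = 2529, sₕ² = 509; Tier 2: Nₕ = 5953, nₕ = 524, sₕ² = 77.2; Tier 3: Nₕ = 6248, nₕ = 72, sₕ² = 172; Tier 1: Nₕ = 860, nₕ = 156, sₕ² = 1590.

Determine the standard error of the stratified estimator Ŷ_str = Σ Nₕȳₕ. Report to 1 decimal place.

11872.1

Var(Ŷ_str) = Σₕ Nₕ²(1 − fₕ)sₕ²/nₕ.
Tier 4: 15033²·(1 − 2529/15033)·509/2529 = 3.7832372 × 10^7.
Tier 2: 5953²·(1 − 524/5953)·77.2/524 = 4.7614775 × 10^6.
Tier 3: 6248²·(1 − 72/6248)·172/72 = 9.2181604 × 10^7.
Tier 1: 860²·(1 − 156/860)·1590/156 = 6.1708308 × 10^6.
Sum = 1.4094628 × 10^8.
SE = √(1.4094628 × 10^8) = 11872.1.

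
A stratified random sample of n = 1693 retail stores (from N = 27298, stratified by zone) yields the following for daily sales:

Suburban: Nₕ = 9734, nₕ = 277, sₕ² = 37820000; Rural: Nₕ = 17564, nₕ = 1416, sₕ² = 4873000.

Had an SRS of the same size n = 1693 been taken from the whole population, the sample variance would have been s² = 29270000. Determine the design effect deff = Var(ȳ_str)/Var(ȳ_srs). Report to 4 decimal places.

Var(ȳ_str) = Σ Wₕ²(1−fₕ)sₕ²/nₕ with Wₕ = Nₕ/27298:
  Suburban: (9734/27298)²·(1−277/9734)·37820000/277 = 16866.494
  Rural: (17564/27298)²·(1−1416/17564)·4873000/1416 = 1309.8262
  → Var(ȳ_str) = 18176.32.
Var(ȳ_srs) = (1 − 1693/27298)·29270000/1693 = 16216.597.
deff = 18176.32 / 16216.597 = 1.1208.

1.1208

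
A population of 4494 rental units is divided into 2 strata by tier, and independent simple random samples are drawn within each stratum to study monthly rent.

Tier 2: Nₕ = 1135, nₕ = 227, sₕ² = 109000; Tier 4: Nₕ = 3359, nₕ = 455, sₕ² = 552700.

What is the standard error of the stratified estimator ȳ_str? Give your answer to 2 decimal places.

24.72

Var(ȳ_str) = Σₕ Wₕ²(1 − fₕ)sₕ²/nₕ with Wₕ = Nₕ/N, N = 4494.
Tier 2: Wₕ = 0.25255897; term = 0.25255897²·(1 − 0.20000000)·109000/227 = 24.502828.
Tier 4: Wₕ = 0.74744103; term = 0.74744103²·(1 − 0.13545698)·552700/455 = 586.70332.
Sum = 611.20615.
SE = √(611.20615) = 24.72.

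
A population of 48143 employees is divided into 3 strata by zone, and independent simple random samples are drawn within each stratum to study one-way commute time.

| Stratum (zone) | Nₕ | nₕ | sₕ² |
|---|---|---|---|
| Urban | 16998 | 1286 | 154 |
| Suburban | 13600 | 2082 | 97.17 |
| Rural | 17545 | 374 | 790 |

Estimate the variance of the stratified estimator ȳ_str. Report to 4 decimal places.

0.2915

Var(ȳ_str) = Σₕ Wₕ²(1 − fₕ)sₕ²/nₕ with Wₕ = Nₕ/N, N = 48143.
Urban: Wₕ = 0.35307314; term = 0.35307314²·(1 − 0.07565596)·154/1286 = 0.013798845.
Suburban: Wₕ = 0.28249174; term = 0.28249174²·(1 − 0.15308824)·97.17/2082 = 0.0031542867.
Rural: Wₕ = 0.36443512; term = 0.36443512²·(1 − 0.02131661)·790/374 = 0.27456056.
Sum = 0.29151369.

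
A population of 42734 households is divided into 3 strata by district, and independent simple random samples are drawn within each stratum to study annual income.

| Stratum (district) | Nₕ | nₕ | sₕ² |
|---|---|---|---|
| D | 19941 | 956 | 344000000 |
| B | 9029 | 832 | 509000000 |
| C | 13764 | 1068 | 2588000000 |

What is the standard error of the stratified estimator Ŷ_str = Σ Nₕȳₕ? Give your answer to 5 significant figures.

2.4596 × 10^7

Var(Ŷ_str) = Σₕ Nₕ²(1 − fₕ)sₕ²/nₕ.
D: 19941²·(1 − 956/19941)·344000000/956 = 1.362254 × 10^14.
B: 9029²·(1 − 832/9029)·509000000/832 = 4.5278189 × 10^13.
C: 13764²·(1 − 1068/13764)·2588000000/1068 = 4.234524 × 10^14.
Sum = 6.0495599 × 10^14.
SE = √(6.0495599 × 10^14) = 2.4596 × 10^7.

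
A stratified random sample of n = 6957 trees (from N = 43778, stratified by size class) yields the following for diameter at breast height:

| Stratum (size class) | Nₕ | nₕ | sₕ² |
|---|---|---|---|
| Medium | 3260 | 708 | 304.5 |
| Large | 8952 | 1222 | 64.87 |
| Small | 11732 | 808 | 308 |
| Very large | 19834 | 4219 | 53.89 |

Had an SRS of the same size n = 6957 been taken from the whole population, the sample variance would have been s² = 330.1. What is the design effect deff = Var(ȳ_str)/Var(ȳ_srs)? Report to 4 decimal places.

0.7853

Var(ȳ_str) = Σ Wₕ²(1−fₕ)sₕ²/nₕ with Wₕ = Nₕ/43778:
  Medium: (3260/43778)²·(1−708/3260)·304.5/708 = 0.0018669835
  Large: (8952/43778)²·(1−1222/8952)·64.87/1222 = 0.0019167277
  Small: (11732/43778)²·(1−808/11732)·308/808 = 0.025490671
  Very large: (19834/43778)²·(1−4219/19834)·53.89/4219 = 0.0020641399
  → Var(ȳ_str) = 0.031338522.
Var(ȳ_srs) = (1 − 6957/43778)·330.1/6957 = 0.039908296.
deff = 0.031338522 / 0.039908296 = 0.7853.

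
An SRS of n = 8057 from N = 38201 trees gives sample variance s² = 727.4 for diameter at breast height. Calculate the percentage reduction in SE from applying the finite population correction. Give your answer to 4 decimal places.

11.1693

f = n/N = 8057/38201 = 0.21091071.
SE_no-fpc = √(s²/n) = 0.3004692; SE_fpc = √((1−f)s²/n) = 0.26690889.
Ratio = √(1−f) = 0.88830698. Reduction = 100·(1 − 0.88830698) = 11.1693%.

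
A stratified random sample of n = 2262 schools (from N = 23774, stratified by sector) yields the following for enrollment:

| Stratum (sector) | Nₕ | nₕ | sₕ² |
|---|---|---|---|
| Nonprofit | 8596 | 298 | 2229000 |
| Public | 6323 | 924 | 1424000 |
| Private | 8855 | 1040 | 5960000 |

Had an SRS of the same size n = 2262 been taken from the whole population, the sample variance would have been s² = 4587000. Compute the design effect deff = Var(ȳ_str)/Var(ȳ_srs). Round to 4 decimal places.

0.9476

Var(ȳ_str) = Σ Wₕ²(1−fₕ)sₕ²/nₕ with Wₕ = Nₕ/23774:
  Nonprofit: (8596/23774)²·(1−298/8596)·2229000/298 = 943.97203
  Public: (6323/23774)²·(1−924/6323)·1424000/924 = 93.082923
  Private: (8855/23774)²·(1−1040/8855)·5960000/1040 = 701.65876
  → Var(ȳ_str) = 1738.7137.
Var(ȳ_srs) = (1 − 2262/23774)·4587000/2262 = 1834.9096.
deff = 1738.7137 / 1834.9096 = 0.9476.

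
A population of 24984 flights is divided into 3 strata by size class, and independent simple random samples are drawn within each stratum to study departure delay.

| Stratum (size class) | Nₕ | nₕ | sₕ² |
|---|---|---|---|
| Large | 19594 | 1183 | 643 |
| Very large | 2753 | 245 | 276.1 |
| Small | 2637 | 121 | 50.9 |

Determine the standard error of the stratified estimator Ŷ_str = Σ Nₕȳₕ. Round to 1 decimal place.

Var(Ŷ_str) = Σₕ Nₕ²(1 − fₕ)sₕ²/nₕ.
Large: 19594²·(1 − 1183/19594)·643/1183 = 1.9607703 × 10^8.
Very large: 2753²·(1 − 245/2753)·276.1/245 = 7.7809758 × 10^6.
Small: 2637²·(1 − 121/2637)·50.9/121 = 2.7909572 × 10^6.
Sum = 2.0664896 × 10^8.
SE = √(2.0664896 × 10^8) = 14375.3.

14375.3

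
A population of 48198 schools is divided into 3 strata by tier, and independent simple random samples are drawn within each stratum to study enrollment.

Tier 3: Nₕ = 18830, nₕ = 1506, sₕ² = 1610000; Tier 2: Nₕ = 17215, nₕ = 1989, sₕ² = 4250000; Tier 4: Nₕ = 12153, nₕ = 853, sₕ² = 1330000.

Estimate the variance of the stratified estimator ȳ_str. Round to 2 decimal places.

Var(ȳ_str) = Σₕ Wₕ²(1 − fₕ)sₕ²/nₕ with Wₕ = Nₕ/N, N = 48198.
Tier 3: Wₕ = 0.39068011; term = 0.39068011²·(1 − 0.07997876)·1610000/1506 = 150.12097.
Tier 2: Wₕ = 0.35717250; term = 0.35717250²·(1 − 0.11553877)·4250000/1989 = 241.09542.
Tier 4: Wₕ = 0.25214739; term = 0.25214739²·(1 − 0.07018843)·1330000/853 = 92.173593.
Sum = 483.38998.

483.39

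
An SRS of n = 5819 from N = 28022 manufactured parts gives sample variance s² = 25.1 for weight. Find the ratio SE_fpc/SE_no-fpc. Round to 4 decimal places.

0.8901

f = n/N = 5819/28022 = 0.20765827.
SE_no-fpc = √(s²/n) = 0.065676906; SE_fpc = √((1−f)s²/n) = 0.058461364.
Ratio = √(1−f) = 0.89013579.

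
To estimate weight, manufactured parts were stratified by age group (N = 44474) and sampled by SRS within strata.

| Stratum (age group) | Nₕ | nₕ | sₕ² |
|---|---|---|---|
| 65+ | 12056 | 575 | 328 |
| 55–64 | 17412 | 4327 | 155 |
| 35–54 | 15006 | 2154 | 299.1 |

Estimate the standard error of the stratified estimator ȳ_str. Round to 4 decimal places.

0.2400

Var(ȳ_str) = Σₕ Wₕ²(1 − fₕ)sₕ²/nₕ with Wₕ = Nₕ/N, N = 44474.
65+: Wₕ = 0.27107973; term = 0.27107973²·(1 − 0.04769409)·328/575 = 0.039918717.
55–64: Wₕ = 0.39150965; term = 0.39150965²·(1 − 0.24850678)·155/4327 = 0.004126243.
35–54: Wₕ = 0.33741062; term = 0.33741062²·(1 − 0.14354258)·299.1/2154 = 0.013539231.
Sum = 0.057584191.
SE = √(0.057584191) = 0.2400.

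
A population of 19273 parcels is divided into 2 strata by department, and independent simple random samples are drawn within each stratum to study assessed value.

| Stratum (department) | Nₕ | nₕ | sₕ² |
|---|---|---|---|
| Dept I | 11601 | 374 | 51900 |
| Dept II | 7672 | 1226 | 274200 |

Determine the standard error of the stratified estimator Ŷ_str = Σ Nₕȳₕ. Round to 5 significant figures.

170690

Var(Ŷ_str) = Σₕ Nₕ²(1 − fₕ)sₕ²/nₕ.
Dept I: 11601²·(1 − 374/11601)·51900/374 = 1.8074026 × 10^10.
Dept II: 7672²·(1 − 1226/7672)·274200/1226 = 1.1060528 × 10^10.
Sum = 2.9134554 × 10^10.
SE = √(2.9134554 × 10^10) = 170690.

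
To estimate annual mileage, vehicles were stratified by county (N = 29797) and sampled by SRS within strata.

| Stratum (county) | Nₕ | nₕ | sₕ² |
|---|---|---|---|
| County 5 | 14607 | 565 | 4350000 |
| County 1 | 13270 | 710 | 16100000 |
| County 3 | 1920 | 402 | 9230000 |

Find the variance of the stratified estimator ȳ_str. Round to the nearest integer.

6111

Var(ȳ_str) = Σₕ Wₕ²(1 − fₕ)sₕ²/nₕ with Wₕ = Nₕ/N, N = 29797.
County 5: Wₕ = 0.49021714; term = 0.49021714²·(1 − 0.03868008)·4350000/565 = 1778.6305.
County 1: Wₕ = 0.44534685; term = 0.44534685²·(1 − 0.05350414)·16100000/710 = 4256.7977.
County 3: Wₕ = 0.06443602; term = 0.06443602²·(1 − 0.20937500)·9230000/402 = 75.370877.
Sum = 6110.7991.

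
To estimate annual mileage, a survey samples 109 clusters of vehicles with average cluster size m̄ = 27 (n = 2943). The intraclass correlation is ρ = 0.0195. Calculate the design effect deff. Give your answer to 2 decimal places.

deff = 1 + (27 − 1)·0.0195 = 1 + 0.507 = 1.507.

1.51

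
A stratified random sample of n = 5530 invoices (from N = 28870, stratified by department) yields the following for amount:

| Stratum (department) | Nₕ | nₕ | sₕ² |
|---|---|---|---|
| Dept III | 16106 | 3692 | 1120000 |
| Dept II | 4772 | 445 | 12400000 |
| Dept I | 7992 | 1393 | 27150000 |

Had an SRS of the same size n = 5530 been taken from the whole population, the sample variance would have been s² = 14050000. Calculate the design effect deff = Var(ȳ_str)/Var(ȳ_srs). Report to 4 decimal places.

Var(ȳ_str) = Σ Wₕ²(1−fₕ)sₕ²/nₕ with Wₕ = Nₕ/28870:
  Dept III: (16106/28870)²·(1−3692/16106)·1120000/3692 = 72.771646
  Dept II: (4772/28870)²·(1−445/4772)·12400000/445 = 690.32792
  Dept I: (7992/28870)²·(1−1393/7992)·27150000/1393 = 1233.2717
  → Var(ȳ_str) = 1996.3713.
Var(ȳ_srs) = (1 − 5530/28870)·14050000/5530 = 2054.0228.
deff = 1996.3713 / 2054.0228 = 0.9719.

0.9719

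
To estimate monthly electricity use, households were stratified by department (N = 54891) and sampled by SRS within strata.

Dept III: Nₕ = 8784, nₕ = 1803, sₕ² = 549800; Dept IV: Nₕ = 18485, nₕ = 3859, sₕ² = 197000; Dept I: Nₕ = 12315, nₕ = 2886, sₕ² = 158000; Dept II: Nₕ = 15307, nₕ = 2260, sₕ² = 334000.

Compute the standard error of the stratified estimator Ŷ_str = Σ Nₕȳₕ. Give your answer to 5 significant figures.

261480

Var(Ŷ_str) = Σₕ Nₕ²(1 − fₕ)sₕ²/nₕ.
Dept III: 8784²·(1 − 1803/8784)·549800/1803 = 1.8699026 × 10^10.
Dept IV: 18485²·(1 − 3859/18485)·197000/3859 = 1.3801824 × 10^10.
Dept I: 12315²·(1 − 2886/12315)·158000/2886 = 6.3571259 × 10^9.
Dept II: 15307²·(1 − 2260/15307)·334000/2260 = 2.9514727 × 10^10.
Sum = 6.8372703 × 10^10.
SE = √(6.8372703 × 10^10) = 261480.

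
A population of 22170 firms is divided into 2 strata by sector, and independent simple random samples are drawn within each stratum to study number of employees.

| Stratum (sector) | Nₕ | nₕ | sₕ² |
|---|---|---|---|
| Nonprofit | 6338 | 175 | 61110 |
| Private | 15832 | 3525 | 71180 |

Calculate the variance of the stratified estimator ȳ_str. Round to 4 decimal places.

35.7564

Var(ȳ_str) = Σₕ Wₕ²(1 − fₕ)sₕ²/nₕ with Wₕ = Nₕ/N, N = 22170.
Nonprofit: Wₕ = 0.28588182; term = 0.28588182²·(1 − 0.02761123)·61110/175 = 27.75155.
Private: Wₕ = 0.71411818; term = 0.71411818²·(1 − 0.22265033)·71180/3525 = 8.0048916.
Sum = 35.756442.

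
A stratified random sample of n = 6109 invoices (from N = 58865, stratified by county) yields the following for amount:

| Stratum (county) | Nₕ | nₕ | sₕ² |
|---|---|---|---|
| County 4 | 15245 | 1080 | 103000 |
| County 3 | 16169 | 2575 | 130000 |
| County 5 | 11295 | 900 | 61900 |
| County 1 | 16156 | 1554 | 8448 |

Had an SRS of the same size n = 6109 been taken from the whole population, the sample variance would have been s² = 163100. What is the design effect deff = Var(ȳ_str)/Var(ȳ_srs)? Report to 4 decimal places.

Var(ȳ_str) = Σ Wₕ²(1−fₕ)sₕ²/nₕ with Wₕ = Nₕ/58865:
  County 4: (15245/58865)²·(1−1080/15245)·103000/1080 = 5.9435125
  County 3: (16169/58865)²·(1−2575/16169)·130000/2575 = 3.2024492
  County 5: (11295/58865)²·(1−900/11295)·61900/900 = 2.3304757
  County 1: (16156/58865)²·(1−1554/16156)·8448/1554 = 0.37011338
  → Var(ȳ_str) = 11.846551.
Var(ȳ_srs) = (1 − 6109/58865)·163100/6109 = 23.927567.
deff = 11.846551 / 23.927567 = 0.4951.

0.4951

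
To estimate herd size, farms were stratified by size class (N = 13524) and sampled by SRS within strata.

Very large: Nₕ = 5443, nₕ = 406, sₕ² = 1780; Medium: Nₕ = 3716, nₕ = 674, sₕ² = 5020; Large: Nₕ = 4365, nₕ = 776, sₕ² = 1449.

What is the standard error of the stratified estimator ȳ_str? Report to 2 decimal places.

1.13

Var(ȳ_str) = Σₕ Wₕ²(1 − fₕ)sₕ²/nₕ with Wₕ = Nₕ/N, N = 13524.
Very large: Wₕ = 0.40246968; term = 0.40246968²·(1 − 0.07459122)·1780/406 = 0.65719451.
Medium: Wₕ = 0.27477078; term = 0.27477078²·(1 − 0.18137783)·5020/674 = 0.46032908.
Large: Wₕ = 0.32275954; term = 0.32275954²·(1 − 0.17777778)·1449/776 = 0.15993888.
Sum = 1.2774625.
SE = √(1.2774625) = 1.13.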